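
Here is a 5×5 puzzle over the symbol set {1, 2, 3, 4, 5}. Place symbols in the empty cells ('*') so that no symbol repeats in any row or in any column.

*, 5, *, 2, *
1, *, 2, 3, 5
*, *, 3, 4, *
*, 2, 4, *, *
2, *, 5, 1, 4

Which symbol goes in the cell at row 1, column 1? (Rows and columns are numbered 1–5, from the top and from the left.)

(r1,c3) = 1
(r1,c5) = 3
(r2,c2) = 4
(r3,c1) = 5
(r3,c2) = 1
(r3,c5) = 2
(r4,c1) = 3
(r4,c4) = 5
(r4,c5) = 1
(r5,c2) = 3
(r1,c1) = 4

4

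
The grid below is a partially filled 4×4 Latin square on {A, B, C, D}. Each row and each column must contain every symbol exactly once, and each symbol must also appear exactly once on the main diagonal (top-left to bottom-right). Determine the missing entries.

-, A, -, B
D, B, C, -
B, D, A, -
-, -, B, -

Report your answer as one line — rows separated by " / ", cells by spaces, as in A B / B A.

C A D B / D B C A / B D A C / A C B D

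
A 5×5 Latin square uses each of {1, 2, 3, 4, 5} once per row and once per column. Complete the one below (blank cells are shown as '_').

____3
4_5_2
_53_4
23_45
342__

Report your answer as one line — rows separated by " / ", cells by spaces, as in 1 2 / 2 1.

(r2,c2) = 1
(r2,c4) = 3
(r3,c1) = 1
(r3,c4) = 2
(r4,c3) = 1
(r5,c5) = 1
(r1,c1) = 5
(r1,c2) = 2
(r1,c3) = 4
(r1,c4) = 1
(r5,c4) = 5

5 2 4 1 3 / 4 1 5 3 2 / 1 5 3 2 4 / 2 3 1 4 5 / 3 4 2 5 1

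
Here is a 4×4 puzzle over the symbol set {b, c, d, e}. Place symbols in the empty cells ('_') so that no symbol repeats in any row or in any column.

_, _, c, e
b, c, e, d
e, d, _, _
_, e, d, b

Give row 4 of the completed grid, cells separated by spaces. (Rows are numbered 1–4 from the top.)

c e d b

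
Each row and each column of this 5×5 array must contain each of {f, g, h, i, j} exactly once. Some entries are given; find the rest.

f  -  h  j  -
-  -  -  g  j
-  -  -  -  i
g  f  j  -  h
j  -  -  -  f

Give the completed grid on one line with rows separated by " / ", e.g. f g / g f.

f i h j g / i h f g j / h j g f i / g f j i h / j g i h f

(r1,c5): row 1 has {f,h,j}; column 5 has {f,h,i,j}, so it must be g.
(r3,c1): row 3 has {i}; column 1 has {f,g,j}, so it must be h.
(r3,c4): row 3 has {h,i}; column 4 has {g,j}, so it must be f.
(r4,c4): row 4 has {f,g,h,j}; column 4 has {f,g,j}, so it must be i.
(r5,c4): row 5 has {f,j}; column 4 has {f,g,i,j}, so it must be h.
(r1,c2): row 1 has {f,g,h,j}; column 2 has {f}, so it must be i.
(r2,c1): row 2 has {g,j}; column 1 has {f,g,h,j}, so it must be i.
(r2,c2): row 2 has {g,i,j}; column 2 has {f,i}, so it must be h.
(r2,c3): row 2 has {g,h,i,j}; column 3 has {h,j}, so it must be f.
(r3,c3): row 3 has {f,h,i}; column 3 has {f,h,j}, so it must be g.
(r5,c2): row 5 has {f,h,j}; column 2 has {f,h,i}, so it must be g.
(r5,c3): row 5 has {f,g,h,j}; column 3 has {f,g,h,j}, so it must be i.
(r3,c2): row 3 has {f,g,h,i}; column 2 has {f,g,h,i}, so it must be j.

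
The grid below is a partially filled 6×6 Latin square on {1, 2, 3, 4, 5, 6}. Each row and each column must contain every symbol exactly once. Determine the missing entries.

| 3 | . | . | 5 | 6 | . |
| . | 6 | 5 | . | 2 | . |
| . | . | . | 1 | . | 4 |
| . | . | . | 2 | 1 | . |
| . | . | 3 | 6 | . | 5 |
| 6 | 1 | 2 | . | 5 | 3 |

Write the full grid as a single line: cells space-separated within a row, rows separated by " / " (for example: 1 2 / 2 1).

3 4 1 5 6 2 / 4 6 5 3 2 1 / 2 5 6 1 3 4 / 5 3 4 2 1 6 / 1 2 3 6 4 5 / 6 1 2 4 5 3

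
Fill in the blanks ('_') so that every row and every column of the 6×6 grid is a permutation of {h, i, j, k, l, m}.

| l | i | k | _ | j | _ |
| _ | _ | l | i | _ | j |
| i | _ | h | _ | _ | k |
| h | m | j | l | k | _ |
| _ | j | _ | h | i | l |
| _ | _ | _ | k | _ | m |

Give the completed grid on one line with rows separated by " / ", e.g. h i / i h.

l i k m j h / m k l i h j / i l h j m k / h m j l k i / k j m h i l / j h i k l m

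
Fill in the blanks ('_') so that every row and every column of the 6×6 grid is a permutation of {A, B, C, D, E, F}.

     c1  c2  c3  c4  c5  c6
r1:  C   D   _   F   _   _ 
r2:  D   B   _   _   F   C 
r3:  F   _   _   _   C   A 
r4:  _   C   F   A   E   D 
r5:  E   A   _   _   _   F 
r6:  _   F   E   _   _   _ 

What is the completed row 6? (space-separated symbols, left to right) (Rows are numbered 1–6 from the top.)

A F E C D B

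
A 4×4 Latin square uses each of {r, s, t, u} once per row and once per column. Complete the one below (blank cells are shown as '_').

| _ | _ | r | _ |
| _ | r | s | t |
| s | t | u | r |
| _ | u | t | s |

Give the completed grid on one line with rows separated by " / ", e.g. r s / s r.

Cell (r1,c2): row 1 has {r}; column 2 has {r,t,u} → s.
Cell (r1,c4): row 1 has {r,s}; column 4 has {r,s,t} → u.
Cell (r2,c1): row 2 has {r,s,t}; column 1 has {s} → u.
Cell (r4,c1): row 4 has {s,t,u}; column 1 has {s,u} → r.
Cell (r1,c1): row 1 has {r,s,u}; column 1 has {r,s,u} → t.

t s r u / u r s t / s t u r / r u t s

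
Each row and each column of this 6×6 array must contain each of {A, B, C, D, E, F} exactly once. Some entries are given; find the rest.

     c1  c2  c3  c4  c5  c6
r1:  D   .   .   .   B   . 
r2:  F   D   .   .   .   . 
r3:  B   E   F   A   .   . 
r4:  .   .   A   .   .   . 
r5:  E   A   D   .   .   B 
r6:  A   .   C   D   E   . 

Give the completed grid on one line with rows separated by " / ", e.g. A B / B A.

D C E F B A / F D B E A C / B E F A C D / C F A B D E / E A D C F B / A B C D E F

(r1,c3) = E
(r2,c3) = B
(r4,c1) = C
(r6,c6) = F
(r6,c2) = B
(r4,c2) = F
(r4,c5) = D
(r4,c6) = E
(r1,c2) = C
(r1,c4) = F
(r1,c6) = A
(r2,c6) = C
(r3,c5) = C
(r3,c6) = D
(r4,c4) = B
(r5,c4) = C
(r5,c5) = F
(r2,c4) = E
(r2,c5) = A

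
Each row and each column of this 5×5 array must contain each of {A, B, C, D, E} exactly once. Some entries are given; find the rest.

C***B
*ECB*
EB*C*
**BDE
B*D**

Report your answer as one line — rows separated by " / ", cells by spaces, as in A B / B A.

C D E A B / D E C B A / E B A C D / A C B D E / B A D E C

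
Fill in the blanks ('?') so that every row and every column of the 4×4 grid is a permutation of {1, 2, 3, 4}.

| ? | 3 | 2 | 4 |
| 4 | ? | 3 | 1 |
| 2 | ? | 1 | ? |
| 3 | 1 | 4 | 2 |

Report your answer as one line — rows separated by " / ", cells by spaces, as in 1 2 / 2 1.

1 3 2 4 / 4 2 3 1 / 2 4 1 3 / 3 1 4 2

(r1,c1) = 1
(r2,c2) = 2
(r3,c2) = 4
(r3,c4) = 3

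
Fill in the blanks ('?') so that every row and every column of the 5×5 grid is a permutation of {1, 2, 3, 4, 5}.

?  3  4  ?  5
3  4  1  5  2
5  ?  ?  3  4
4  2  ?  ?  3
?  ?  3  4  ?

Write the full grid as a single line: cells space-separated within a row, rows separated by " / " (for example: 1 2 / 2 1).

1 3 4 2 5 / 3 4 1 5 2 / 5 1 2 3 4 / 4 2 5 1 3 / 2 5 3 4 1

row 3 has {3,4,5}; column 2 has {2,3,4} — only 1 is left for (r3,c2).
row 3 has {1,3,4,5}; column 3 has {1,3,4} — only 2 is left for (r3,c3).
row 4 has {2,3,4}; column 3 has {1,2,3,4} — only 5 is left for (r4,c3).
row 4 has {2,3,4,5}; column 4 has {3,4,5} — only 1 is left for (r4,c4).
row 5 has {3,4}; column 2 has {1,2,3,4} — only 5 is left for (r5,c2).
row 5 has {3,4,5}; column 5 has {2,3,4,5} — only 1 is left for (r5,c5).
row 1 has {3,4,5}; column 4 has {1,3,4,5} — only 2 is left for (r1,c4).
row 5 has {1,3,4,5}; column 1 has {3,4,5} — only 2 is left for (r5,c1).
row 1 has {2,3,4,5}; column 1 has {2,3,4,5} — only 1 is left for (r1,c1).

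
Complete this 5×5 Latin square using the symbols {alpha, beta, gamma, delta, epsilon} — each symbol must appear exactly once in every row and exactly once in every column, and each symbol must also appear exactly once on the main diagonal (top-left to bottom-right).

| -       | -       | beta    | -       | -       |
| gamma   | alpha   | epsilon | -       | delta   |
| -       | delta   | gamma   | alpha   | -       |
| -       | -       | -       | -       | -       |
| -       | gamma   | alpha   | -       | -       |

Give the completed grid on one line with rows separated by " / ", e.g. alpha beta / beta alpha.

(r1,c2) = epsilon
(r2,c4) = beta
(r4,c2) = beta
(r4,c3) = delta
(r4,c4) = epsilon
(r5,c4) = delta
(r5,c5) = beta
(r1,c1) = delta
(r1,c4) = gamma
(r1,c5) = alpha
(r3,c5) = epsilon
(r4,c1) = alpha
(r4,c5) = gamma
(r5,c1) = epsilon
(r3,c1) = beta

delta epsilon beta gamma alpha / gamma alpha epsilon beta delta / beta delta gamma alpha epsilon / alpha beta delta epsilon gamma / epsilon gamma alpha delta beta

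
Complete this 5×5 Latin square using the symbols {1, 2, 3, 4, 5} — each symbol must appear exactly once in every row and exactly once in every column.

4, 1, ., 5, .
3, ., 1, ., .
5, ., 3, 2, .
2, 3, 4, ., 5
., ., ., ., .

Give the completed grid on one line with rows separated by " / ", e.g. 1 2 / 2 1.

4 1 2 5 3 / 3 5 1 4 2 / 5 4 3 2 1 / 2 3 4 1 5 / 1 2 5 3 4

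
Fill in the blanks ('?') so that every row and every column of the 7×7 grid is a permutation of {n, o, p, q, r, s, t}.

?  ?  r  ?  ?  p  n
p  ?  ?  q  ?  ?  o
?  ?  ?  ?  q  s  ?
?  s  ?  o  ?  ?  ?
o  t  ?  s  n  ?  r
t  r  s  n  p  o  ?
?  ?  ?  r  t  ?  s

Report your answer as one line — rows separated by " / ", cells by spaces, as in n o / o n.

s q r t o p n / p n t q s r o / r o n p q s t / n s q o r t p / o t p s n q r / t r s n p o q / q p o r t n s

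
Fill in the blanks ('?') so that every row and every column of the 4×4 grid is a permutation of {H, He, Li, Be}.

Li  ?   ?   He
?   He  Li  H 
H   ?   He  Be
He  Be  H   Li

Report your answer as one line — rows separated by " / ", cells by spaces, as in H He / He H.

Li H Be He / Be He Li H / H Li He Be / He Be H Li

(r1,c2) = H
(r1,c3) = Be
(r2,c1) = Be
(r3,c2) = Li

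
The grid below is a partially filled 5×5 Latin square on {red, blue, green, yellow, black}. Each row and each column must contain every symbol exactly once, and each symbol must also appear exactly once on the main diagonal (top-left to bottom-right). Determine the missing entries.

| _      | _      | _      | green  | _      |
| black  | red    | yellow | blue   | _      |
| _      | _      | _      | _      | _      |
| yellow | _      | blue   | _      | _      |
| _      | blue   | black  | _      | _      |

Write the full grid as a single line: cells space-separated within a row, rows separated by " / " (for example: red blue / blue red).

blue yellow red green black / black red yellow blue green / red black green yellow blue / yellow green blue black red / green blue black red yellow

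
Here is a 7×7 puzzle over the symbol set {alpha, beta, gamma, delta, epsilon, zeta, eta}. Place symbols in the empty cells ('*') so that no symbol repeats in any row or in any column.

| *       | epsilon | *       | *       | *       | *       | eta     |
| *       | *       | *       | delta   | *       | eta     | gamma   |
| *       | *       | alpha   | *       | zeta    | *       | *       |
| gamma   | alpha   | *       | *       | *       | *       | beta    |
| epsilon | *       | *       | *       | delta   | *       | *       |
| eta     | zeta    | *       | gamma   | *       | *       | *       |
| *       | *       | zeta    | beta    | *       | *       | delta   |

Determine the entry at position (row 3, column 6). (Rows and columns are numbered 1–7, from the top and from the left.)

row 2 has {gamma,delta,eta}; column 2 has {alpha,epsilon,zeta} — only beta is left for (r2,c2).
row 2 has {beta,gamma,delta,eta}; column 3 has {alpha,zeta} — only epsilon is left for (r2,c3).
row 2 has {beta,gamma,delta,epsilon,eta}; column 5 has {delta,zeta} — only alpha is left for (r2,c5).
row 3 has {alpha,zeta}; column 7 has {beta,gamma,delta,eta} — only epsilon is left for (r3,c7).
row 6 has {gamma,zeta,eta}; column 7 has {beta,gamma,delta,epsilon,eta} — only alpha is left for (r6,c7).
row 7 has {beta,delta,zeta}; column 1 has {gamma,epsilon,eta} — only alpha is left for (r7,c1).
row 2 has {alpha,beta,gamma,delta,epsilon,eta}; column 1 has {alpha,gamma,epsilon,eta} — only zeta is left for (r2,c1).
row 3 has {alpha,epsilon,zeta}; column 4 has {beta,gamma,delta} — only eta is left for (r3,c4).
row 5 has {delta,epsilon}; column 7 has {alpha,beta,gamma,delta,epsilon,eta} — only zeta is left for (r5,c7).
row 5 has {delta,epsilon,zeta}; column 4 has {beta,gamma,delta,eta} — only alpha is left for (r5,c4).
row 1 has {epsilon,eta}; column 4 has {alpha,beta,gamma,delta,eta} — only zeta is left for (r1,c4).
row 4 has {alpha,beta,gamma}; column 4 has {alpha,beta,gamma,delta,zeta,eta} — only epsilon is left for (r4,c4).
row 4 has {alpha,beta,gamma,epsilon}; column 5 has {alpha,delta,zeta} — only eta is left for (r4,c5).
row 4 has {alpha,beta,gamma,epsilon,eta}; column 3 has {alpha,epsilon,zeta} — only delta is left for (r4,c3).
row 4 has {alpha,beta,gamma,delta,epsilon,eta}; column 6 has {eta} — only zeta is left for (r4,c6).
row 6 has {alpha,gamma,zeta,eta}; column 3 has {alpha,delta,epsilon,zeta} — only beta is left for (r6,c3).
row 6 has {alpha,beta,gamma,zeta,eta}; column 5 has {alpha,delta,zeta,eta} — only epsilon is left for (r6,c5).
row 6 has {alpha,beta,gamma,epsilon,zeta,eta}; column 6 has {zeta,eta} — only delta is left for (r6,c6).
row 7 has {alpha,beta,delta,zeta}; column 5 has {alpha,delta,epsilon,zeta,eta} — only gamma is left for (r7,c5).
row 7 has {alpha,beta,gamma,delta,zeta}; column 6 has {delta,zeta,eta} — only epsilon is left for (r7,c6).
row 1 has {epsilon,zeta,eta}; column 3 has {alpha,beta,delta,epsilon,zeta} — only gamma is left for (r1,c3).
row 1 has {gamma,epsilon,zeta,eta}; column 5 has {alpha,gamma,delta,epsilon,zeta,eta} — only beta is left for (r1,c5).
row 1 has {beta,gamma,epsilon,zeta,eta}; column 6 has {delta,epsilon,zeta,eta} — only alpha is left for (r1,c6).
row 5 has {alpha,delta,epsilon,zeta}; column 3 has {alpha,beta,gamma,delta,epsilon,zeta} — only eta is left for (r5,c3).
row 7 has {alpha,beta,gamma,delta,epsilon,zeta}; column 2 has {alpha,beta,epsilon,zeta} — only eta is left for (r7,c2).
row 1 has {alpha,beta,gamma,epsilon,zeta,eta}; column 1 has {alpha,gamma,epsilon,zeta,eta} — only delta is left for (r1,c1).
row 3 has {alpha,epsilon,zeta,eta}; column 1 has {alpha,gamma,delta,epsilon,zeta,eta} — only beta is left for (r3,c1).
row 3 has {alpha,beta,epsilon,zeta,eta}; column 6 has {alpha,delta,epsilon,zeta,eta} — only gamma is left for (r3,c6).

gamma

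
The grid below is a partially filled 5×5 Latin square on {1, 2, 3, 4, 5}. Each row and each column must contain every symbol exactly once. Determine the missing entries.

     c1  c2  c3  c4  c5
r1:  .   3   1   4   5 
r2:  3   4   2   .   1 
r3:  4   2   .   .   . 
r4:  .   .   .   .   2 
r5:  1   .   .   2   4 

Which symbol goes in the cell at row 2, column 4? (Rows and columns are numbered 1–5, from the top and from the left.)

(r1,c1): row 1 has {1,3,4,5}; column 1 has {1,3,4}, so it must be 2.
(r2,c4): row 2 has {1,2,3,4}; column 4 has {2,4}, so it must be 5.

5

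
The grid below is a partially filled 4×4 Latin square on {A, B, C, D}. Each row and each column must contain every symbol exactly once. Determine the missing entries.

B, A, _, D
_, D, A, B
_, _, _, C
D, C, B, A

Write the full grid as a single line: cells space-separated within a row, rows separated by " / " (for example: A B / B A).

B A C D / C D A B / A B D C / D C B A

(r1,c3) = C
(r2,c1) = C
(r3,c1) = A
(r3,c2) = B
(r3,c3) = D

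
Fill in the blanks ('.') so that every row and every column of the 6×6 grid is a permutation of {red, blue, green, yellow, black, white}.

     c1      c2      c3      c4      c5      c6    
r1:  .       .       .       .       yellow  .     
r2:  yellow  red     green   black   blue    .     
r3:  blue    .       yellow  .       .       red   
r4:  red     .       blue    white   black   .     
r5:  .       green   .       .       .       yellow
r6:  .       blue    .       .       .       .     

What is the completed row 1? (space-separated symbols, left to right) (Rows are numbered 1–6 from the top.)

green white black red yellow blue

Cell (r2,c6): row 2 has {red,blue,green,yellow,black}; column 6 has {red,yellow} → white.
Cell (r3,c4): row 3 has {red,blue,yellow}; column 4 has {black,white} → green.
Cell (r3,c5): row 3 has {red,blue,green,yellow}; column 5 has {blue,yellow,black} → white.
Cell (r4,c2): row 4 has {red,blue,black,white}; column 2 has {red,blue,green} → yellow.
Cell (r4,c6): row 4 has {red,blue,yellow,black,white}; column 6 has {red,yellow,white} → green.
Cell (r5,c5): row 5 has {green,yellow}; column 5 has {blue,yellow,black,white} → red.
Cell (r6,c5): row 6 has {blue}; column 5 has {red,blue,yellow,black,white} → green.
Cell (r6,c6): row 6 has {blue,green}; column 6 has {red,green,yellow,white} → black.
Cell (r1,c6): row 1 has {yellow}; column 6 has {red,green,yellow,black,white} → blue.
Cell (r3,c2): row 3 has {red,blue,green,yellow,white}; column 2 has {red,blue,green,yellow} → black.
Cell (r5,c4): row 5 has {red,green,yellow}; column 4 has {green,black,white} → blue.
Cell (r6,c1): row 6 has {blue,green,black}; column 1 has {red,blue,yellow} → white.
Cell (r6,c3): row 6 has {blue,green,black,white}; column 3 has {blue,green,yellow} → red.
Cell (r6,c4): row 6 has {red,blue,green,black,white}; column 4 has {blue,green,black,white} → yellow.
Cell (r1,c2): row 1 has {blue,yellow}; column 2 has {red,blue,green,yellow,black} → white.
Cell (r1,c3): row 1 has {blue,yellow,white}; column 3 has {red,blue,green,yellow} → black.
Cell (r1,c4): row 1 has {blue,yellow,black,white}; column 4 has {blue,green,yellow,black,white} → red.
Cell (r5,c1): row 5 has {red,blue,green,yellow}; column 1 has {red,blue,yellow,white} → black.
Cell (r5,c3): row 5 has {red,blue,green,yellow,black}; column 3 has {red,blue,green,yellow,black} → white.
Cell (r1,c1): row 1 has {red,blue,yellow,black,white}; column 1 has {red,blue,yellow,black,white} → green.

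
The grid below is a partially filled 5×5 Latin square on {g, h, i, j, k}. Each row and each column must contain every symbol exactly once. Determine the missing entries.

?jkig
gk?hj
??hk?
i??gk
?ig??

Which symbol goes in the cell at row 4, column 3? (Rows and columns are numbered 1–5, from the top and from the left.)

j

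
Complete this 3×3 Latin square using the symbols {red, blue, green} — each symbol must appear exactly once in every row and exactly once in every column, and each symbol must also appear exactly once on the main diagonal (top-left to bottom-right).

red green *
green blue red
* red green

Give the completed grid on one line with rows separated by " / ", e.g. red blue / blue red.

red green blue / green blue red / blue red green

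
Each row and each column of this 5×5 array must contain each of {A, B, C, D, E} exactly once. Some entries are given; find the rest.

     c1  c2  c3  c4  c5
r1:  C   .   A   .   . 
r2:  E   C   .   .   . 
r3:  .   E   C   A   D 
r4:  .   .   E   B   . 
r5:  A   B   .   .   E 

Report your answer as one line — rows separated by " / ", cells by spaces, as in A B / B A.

(r1,c2) = D
(r1,c4) = E
(r1,c5) = B
(r2,c4) = D
(r2,c5) = A
(r3,c1) = B
(r4,c1) = D
(r4,c2) = A
(r4,c5) = C
(r5,c3) = D
(r5,c4) = C
(r2,c3) = B

C D A E B / E C B D A / B E C A D / D A E B C / A B D C E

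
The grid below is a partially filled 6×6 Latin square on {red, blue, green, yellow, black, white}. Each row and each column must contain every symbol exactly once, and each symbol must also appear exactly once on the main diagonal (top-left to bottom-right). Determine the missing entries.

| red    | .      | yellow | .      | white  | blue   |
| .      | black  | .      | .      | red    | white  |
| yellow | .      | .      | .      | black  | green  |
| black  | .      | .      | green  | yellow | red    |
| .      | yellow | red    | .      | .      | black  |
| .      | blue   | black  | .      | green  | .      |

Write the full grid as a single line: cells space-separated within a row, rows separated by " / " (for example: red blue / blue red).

red green yellow black white blue / blue black green yellow red white / yellow red white blue black green / black white blue green yellow red / green yellow red white blue black / white blue black red green yellow

At row 1, column 2: row 1 has {red,blue,yellow,white}; column 2 has {blue,yellow,black}; that leaves green.
At row 1, column 4: row 1 has {red,blue,green,yellow,white}; column 4 has {green}; that leaves black.
At row 4, column 2: row 4 has {red,green,yellow,black}; column 2 has {blue,green,yellow,black}; that leaves white.
At row 4, column 3: row 4 has {red,green,yellow,black,white}; column 3 has {red,yellow,black}; that leaves blue.
At row 5, column 5: row 5 has {red,yellow,black}; column 5 has {red,green,yellow,black,white}; the diagonal has {red,green,black}; that leaves blue.
At row 6, column 1: row 6 has {blue,green,black}; column 1 has {red,yellow,black}; that leaves white.
At row 6, column 6: row 6 has {blue,green,black,white}; column 6 has {red,blue,green,black,white}; the diagonal has {red,blue,green,black}; that leaves yellow.
At row 2, column 3: row 2 has {red,black,white}; column 3 has {red,blue,yellow,black}; that leaves green.
At row 3, column 2: row 3 has {green,yellow,black}; column 2 has {blue,green,yellow,black,white}; that leaves red.
At row 3, column 3: row 3 has {red,green,yellow,black}; column 3 has {red,blue,green,yellow,black}; the diagonal has {red,blue,green,yellow,black}; that leaves white.
At row 3, column 4: row 3 has {red,green,yellow,black,white}; column 4 has {green,black}; that leaves blue.
At row 5, column 1: row 5 has {red,blue,yellow,black}; column 1 has {red,yellow,black,white}; that leaves green.
At row 5, column 4: row 5 has {red,blue,green,yellow,black}; column 4 has {blue,green,black}; that leaves white.
At row 6, column 4: row 6 has {blue,green,yellow,black,white}; column 4 has {blue,green,black,white}; that leaves red.
At row 2, column 1: row 2 has {red,green,black,white}; column 1 has {red,green,yellow,black,white}; that leaves blue.
At row 2, column 4: row 2 has {red,blue,green,black,white}; column 4 has {red,blue,green,black,white}; that leaves yellow.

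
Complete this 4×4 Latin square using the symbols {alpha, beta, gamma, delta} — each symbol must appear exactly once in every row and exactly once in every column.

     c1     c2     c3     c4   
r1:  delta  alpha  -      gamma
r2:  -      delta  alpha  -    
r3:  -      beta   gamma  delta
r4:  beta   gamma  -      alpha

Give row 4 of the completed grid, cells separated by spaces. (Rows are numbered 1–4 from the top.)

beta gamma delta alpha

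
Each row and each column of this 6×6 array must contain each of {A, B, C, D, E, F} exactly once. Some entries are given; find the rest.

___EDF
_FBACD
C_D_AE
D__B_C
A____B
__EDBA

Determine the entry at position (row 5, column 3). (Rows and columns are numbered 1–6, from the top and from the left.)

F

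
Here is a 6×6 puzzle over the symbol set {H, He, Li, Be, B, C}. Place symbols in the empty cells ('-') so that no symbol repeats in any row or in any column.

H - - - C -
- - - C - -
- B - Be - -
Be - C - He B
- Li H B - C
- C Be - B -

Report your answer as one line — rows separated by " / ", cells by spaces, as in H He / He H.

H Be B He C Li / B He Li C H Be / C B He Be Li H / Be H C Li He B / He Li H B Be C / Li C Be H B He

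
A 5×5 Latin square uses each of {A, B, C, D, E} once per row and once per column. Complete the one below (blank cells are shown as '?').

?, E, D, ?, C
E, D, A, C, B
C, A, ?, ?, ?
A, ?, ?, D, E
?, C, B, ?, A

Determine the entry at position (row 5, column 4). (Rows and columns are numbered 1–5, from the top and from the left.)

E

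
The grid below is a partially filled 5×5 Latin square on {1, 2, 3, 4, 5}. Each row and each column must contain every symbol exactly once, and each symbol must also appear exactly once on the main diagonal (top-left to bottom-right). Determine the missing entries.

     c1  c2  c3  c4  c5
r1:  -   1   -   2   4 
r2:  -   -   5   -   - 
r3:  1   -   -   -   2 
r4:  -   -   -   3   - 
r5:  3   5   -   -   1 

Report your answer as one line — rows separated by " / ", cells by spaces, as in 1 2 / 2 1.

5 1 3 2 4 / 4 2 5 1 3 / 1 3 4 5 2 / 2 4 1 3 5 / 3 5 2 4 1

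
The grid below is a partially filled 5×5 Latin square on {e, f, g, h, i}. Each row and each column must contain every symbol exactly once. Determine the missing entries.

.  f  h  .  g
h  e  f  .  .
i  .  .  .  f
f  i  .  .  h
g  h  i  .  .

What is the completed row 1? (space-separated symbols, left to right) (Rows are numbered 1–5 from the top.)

e f h i g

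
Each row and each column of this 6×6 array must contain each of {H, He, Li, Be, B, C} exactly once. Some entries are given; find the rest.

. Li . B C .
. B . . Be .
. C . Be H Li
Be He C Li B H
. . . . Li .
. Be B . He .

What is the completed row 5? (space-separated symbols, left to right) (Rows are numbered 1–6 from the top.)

C H Be He Li B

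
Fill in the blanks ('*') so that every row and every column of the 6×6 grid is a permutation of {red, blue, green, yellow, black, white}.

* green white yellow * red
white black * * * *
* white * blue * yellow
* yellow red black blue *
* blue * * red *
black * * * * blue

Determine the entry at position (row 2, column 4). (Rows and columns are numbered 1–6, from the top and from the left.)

(r1,c1): row 1 has {red,green,yellow,white}; column 1 has {black,white}, so it must be blue.
(r1,c5): row 1 has {red,blue,green,yellow,white}; column 5 has {red,blue}, so it must be black.
(r2,c6): row 2 has {black,white}; column 6 has {red,blue,yellow}, so it must be green.
(r3,c5): row 3 has {blue,yellow,white}; column 5 has {red,blue,black}, so it must be green.
(r4,c1): row 4 has {red,blue,yellow,black}; column 1 has {blue,black,white}, so it must be green.
(r4,c6): row 4 has {red,blue,green,yellow,black}; column 6 has {red,blue,green,yellow}, so it must be white.
(r5,c1): row 5 has {red,blue}; column 1 has {blue,green,black,white}, so it must be yellow.
(r5,c6): row 5 has {red,blue,yellow}; column 6 has {red,blue,green,yellow,white}, so it must be black.
(r6,c2): row 6 has {blue,black}; column 2 has {blue,green,yellow,black,white}, so it must be red.
(r2,c4): row 2 has {green,black,white}; column 4 has {blue,yellow,black}, so it must be red.

red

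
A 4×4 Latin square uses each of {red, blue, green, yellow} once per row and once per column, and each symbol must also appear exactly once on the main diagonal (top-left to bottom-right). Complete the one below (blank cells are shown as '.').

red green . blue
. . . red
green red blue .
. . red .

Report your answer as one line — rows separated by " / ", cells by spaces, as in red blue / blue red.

red green yellow blue / blue yellow green red / green red blue yellow / yellow blue red green

row 1 has {red,blue,green}; column 3 has {red,blue} — only yellow is left for (r1,c3).
row 2 has {red}; column 2 has {red,green}; the diagonal has {red,blue} — only yellow is left for (r2,c2).
row 2 has {red,yellow}; column 3 has {red,blue,yellow} — only green is left for (r2,c3).
row 3 has {red,blue,green}; column 4 has {red,blue} — only yellow is left for (r3,c4).
row 4 has {red}; column 2 has {red,green,yellow} — only blue is left for (r4,c2).
row 4 has {red,blue}; column 4 has {red,blue,yellow}; the diagonal has {red,blue,yellow} — only green is left for (r4,c4).
row 2 has {red,green,yellow}; column 1 has {red,green} — only blue is left for (r2,c1).
row 4 has {red,blue,green}; column 1 has {red,blue,green} — only yellow is left for (r4,c1).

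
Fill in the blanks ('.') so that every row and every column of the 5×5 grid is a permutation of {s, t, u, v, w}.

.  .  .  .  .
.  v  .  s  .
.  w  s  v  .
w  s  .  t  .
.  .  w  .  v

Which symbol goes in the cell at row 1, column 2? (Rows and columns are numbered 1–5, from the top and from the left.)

(r4,c5) = u
(r5,c4) = u
(r1,c4) = w
(r3,c5) = t
(r4,c3) = v
(r5,c2) = t
(r1,c2) = u

u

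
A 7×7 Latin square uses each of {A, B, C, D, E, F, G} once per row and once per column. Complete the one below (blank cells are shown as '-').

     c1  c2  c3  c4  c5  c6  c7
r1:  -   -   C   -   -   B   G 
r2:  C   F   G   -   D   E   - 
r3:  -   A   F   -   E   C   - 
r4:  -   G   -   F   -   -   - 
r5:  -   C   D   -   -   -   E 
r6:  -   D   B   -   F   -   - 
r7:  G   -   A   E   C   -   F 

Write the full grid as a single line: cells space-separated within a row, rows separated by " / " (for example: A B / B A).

F E C D A B G / C F G A D E B / B A F G E C D / D G E F B A C / A C D B G F E / E D B C F G A / G B A E C D F

(r1,c2): row 1 has {B,C,G}; column 2 has {A,C,D,F,G}, so it must be E.
(r1,c5): row 1 has {B,C,E,G}; column 5 has {C,D,E,F}, so it must be A.
(r4,c3): row 4 has {F,G}; column 3 has {A,B,C,D,F,G}, so it must be E.
(r4,c5): row 4 has {E,F,G}; column 5 has {A,C,D,E,F}, so it must be B.
(r5,c5): row 5 has {C,D,E}; column 5 has {A,B,C,D,E,F}, so it must be G.
(r7,c2): row 7 has {A,C,E,F,G}; column 2 has {A,C,D,E,F,G}, so it must be B.
(r7,c6): row 7 has {A,B,C,E,F,G}; column 6 has {B,C,E}, so it must be D.
(r1,c4): row 1 has {A,B,C,E,G}; column 4 has {E,F}, so it must be D.
(r4,c6): row 4 has {B,E,F,G}; column 6 has {B,C,D,E}, so it must be A.
(r5,c6): row 5 has {C,D,E,G}; column 6 has {A,B,C,D,E}, so it must be F.
(r6,c6): row 6 has {B,D,F}; column 6 has {A,B,C,D,E,F}, so it must be G.
(r1,c1): row 1 has {A,B,C,D,E,G}; column 1 has {C,G}, so it must be F.
(r4,c1): row 4 has {A,B,E,F,G}; column 1 has {C,F,G}, so it must be D.
(r4,c7): row 4 has {A,B,D,E,F,G}; column 7 has {E,F,G}, so it must be C.
(r6,c7): row 6 has {B,D,F,G}; column 7 has {C,E,F,G}, so it must be A.
(r2,c7): row 2 has {C,D,E,F,G}; column 7 has {A,C,E,F,G}, so it must be B.
(r3,c1): row 3 has {A,C,E,F}; column 1 has {C,D,F,G}, so it must be B.
(r3,c4): row 3 has {A,B,C,E,F}; column 4 has {D,E,F}, so it must be G.
(r3,c7): row 3 has {A,B,C,E,F,G}; column 7 has {A,B,C,E,F,G}, so it must be D.
(r5,c1): row 5 has {C,D,E,F,G}; column 1 has {B,C,D,F,G}, so it must be A.
(r5,c4): row 5 has {A,C,D,E,F,G}; column 4 has {D,E,F,G}, so it must be B.
(r6,c1): row 6 has {A,B,D,F,G}; column 1 has {A,B,C,D,F,G}, so it must be E.
(r6,c4): row 6 has {A,B,D,E,F,G}; column 4 has {B,D,E,F,G}, so it must be C.
(r2,c4): row 2 has {B,C,D,E,F,G}; column 4 has {B,C,D,E,F,G}, so it must be A.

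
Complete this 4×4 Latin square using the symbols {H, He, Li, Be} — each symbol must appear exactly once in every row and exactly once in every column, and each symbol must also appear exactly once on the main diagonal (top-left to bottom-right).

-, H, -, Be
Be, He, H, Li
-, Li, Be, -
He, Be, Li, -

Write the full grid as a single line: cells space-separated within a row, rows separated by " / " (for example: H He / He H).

Li H He Be / Be He H Li / H Li Be He / He Be Li H

(r1,c1) = Li
(r1,c3) = He
(r3,c1) = H
(r3,c4) = He
(r4,c4) = H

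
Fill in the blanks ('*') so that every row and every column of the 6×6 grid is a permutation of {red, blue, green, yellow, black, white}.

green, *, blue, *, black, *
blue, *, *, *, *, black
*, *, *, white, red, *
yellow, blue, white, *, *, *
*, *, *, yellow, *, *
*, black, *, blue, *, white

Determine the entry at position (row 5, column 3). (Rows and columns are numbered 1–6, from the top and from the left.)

black

(r1,c4) = red
(r1,c6) = yellow
(r2,c4) = green
(r3,c1) = black
(r4,c4) = black
(r4,c5) = green
(r4,c6) = red
(r6,c1) = red
(r6,c5) = yellow
(r1,c2) = white
(r2,c5) = white
(r5,c1) = white
(r5,c5) = blue
(r5,c6) = green
(r6,c3) = green
(r3,c3) = yellow
(r3,c6) = blue
(r5,c2) = red
(r5,c3) = black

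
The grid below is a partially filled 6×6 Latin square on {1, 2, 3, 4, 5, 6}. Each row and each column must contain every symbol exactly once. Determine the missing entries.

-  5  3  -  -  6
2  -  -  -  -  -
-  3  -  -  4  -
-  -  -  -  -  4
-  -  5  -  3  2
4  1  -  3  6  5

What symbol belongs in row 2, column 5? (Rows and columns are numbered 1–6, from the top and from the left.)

(r1,c1) = 1
(r1,c5) = 2
(r3,c6) = 1
(r5,c1) = 6
(r5,c2) = 4
(r5,c4) = 1
(r6,c3) = 2
(r1,c4) = 4
(r2,c2) = 6
(r2,c4) = 5
(r2,c5) = 1

1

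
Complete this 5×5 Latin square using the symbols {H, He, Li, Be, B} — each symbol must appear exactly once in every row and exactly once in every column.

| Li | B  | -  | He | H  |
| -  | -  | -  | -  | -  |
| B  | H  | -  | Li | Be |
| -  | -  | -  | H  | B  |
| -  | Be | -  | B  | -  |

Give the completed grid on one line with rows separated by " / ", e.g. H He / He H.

Li B Be He H / H Li B Be He / B H He Li Be / Be He Li H B / He Be H B Li

(r1,c3) = Be
(r2,c4) = Be
(r3,c3) = He
(r4,c3) = Li
(r5,c3) = H
(r2,c3) = B
(r4,c2) = He
(r5,c1) = He
(r5,c5) = Li
(r2,c1) = H
(r2,c2) = Li
(r2,c5) = He
(r4,c1) = Be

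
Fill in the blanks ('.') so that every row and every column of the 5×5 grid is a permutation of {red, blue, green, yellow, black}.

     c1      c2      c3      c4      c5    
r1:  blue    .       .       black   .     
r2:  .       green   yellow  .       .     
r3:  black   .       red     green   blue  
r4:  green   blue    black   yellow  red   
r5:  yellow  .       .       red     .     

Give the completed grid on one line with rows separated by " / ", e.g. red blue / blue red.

(r1,c3) = green
(r1,c5) = yellow
(r2,c1) = red
(r2,c4) = blue
(r2,c5) = black
(r3,c2) = yellow
(r5,c2) = black
(r5,c3) = blue
(r5,c5) = green
(r1,c2) = red

blue red green black yellow / red green yellow blue black / black yellow red green blue / green blue black yellow red / yellow black blue red green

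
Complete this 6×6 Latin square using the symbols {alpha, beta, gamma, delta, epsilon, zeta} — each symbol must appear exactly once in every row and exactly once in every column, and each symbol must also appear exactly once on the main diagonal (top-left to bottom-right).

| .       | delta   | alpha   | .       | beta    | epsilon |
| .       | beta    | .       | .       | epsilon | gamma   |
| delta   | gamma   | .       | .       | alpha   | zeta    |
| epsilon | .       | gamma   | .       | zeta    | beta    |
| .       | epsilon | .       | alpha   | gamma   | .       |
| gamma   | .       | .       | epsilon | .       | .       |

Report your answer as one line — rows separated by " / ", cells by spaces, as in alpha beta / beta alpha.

zeta delta alpha gamma beta epsilon / alpha beta delta zeta epsilon gamma / delta gamma epsilon beta alpha zeta / epsilon alpha gamma delta zeta beta / beta epsilon zeta alpha gamma delta / gamma zeta beta epsilon delta alpha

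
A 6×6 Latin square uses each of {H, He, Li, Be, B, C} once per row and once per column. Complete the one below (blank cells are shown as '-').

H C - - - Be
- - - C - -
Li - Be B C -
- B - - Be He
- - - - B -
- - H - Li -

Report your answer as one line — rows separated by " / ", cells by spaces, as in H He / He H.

H C B Li He Be / Be Li He C H B / Li He Be B C H / C B Li H Be He / He H C Be B Li / B Be H He Li C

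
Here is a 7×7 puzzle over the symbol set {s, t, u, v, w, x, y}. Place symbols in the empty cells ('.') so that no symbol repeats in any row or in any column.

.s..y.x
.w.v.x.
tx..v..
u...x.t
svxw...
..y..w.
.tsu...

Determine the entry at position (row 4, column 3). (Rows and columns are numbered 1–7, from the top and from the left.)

w

(r1,c4) = t
(r2,c1) = y
(r4,c2) = y
(r4,c4) = s
(r4,c6) = v
(r6,c2) = u
(r6,c4) = x
(r7,c5) = w
(r7,c6) = y
(r7,c7) = v
(r1,c6) = u
(r3,c4) = y
(r3,c6) = s
(r4,c3) = w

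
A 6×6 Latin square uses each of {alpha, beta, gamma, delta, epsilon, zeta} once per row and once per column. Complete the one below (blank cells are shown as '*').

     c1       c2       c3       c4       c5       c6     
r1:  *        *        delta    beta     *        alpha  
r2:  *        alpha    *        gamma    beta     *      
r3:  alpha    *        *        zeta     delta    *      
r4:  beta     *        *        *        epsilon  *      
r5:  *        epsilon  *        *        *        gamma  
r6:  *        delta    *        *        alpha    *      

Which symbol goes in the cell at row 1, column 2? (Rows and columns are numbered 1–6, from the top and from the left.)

At row 5, column 5: row 5 has {gamma,epsilon}; column 5 has {alpha,beta,delta,epsilon}; that leaves zeta.
At row 6, column 4: row 6 has {alpha,delta}; column 4 has {beta,gamma,zeta}; that leaves epsilon.
At row 1, column 5: row 1 has {alpha,beta,delta}; column 5 has {alpha,beta,delta,epsilon,zeta}; that leaves gamma.
At row 5, column 1: row 5 has {gamma,epsilon,zeta}; column 1 has {alpha,beta}; that leaves delta.
At row 5, column 4: row 5 has {gamma,delta,epsilon,zeta}; column 4 has {beta,gamma,epsilon,zeta}; that leaves alpha.
At row 1, column 2: row 1 has {alpha,beta,gamma,delta}; column 2 has {alpha,delta,epsilon}; that leaves zeta.

zeta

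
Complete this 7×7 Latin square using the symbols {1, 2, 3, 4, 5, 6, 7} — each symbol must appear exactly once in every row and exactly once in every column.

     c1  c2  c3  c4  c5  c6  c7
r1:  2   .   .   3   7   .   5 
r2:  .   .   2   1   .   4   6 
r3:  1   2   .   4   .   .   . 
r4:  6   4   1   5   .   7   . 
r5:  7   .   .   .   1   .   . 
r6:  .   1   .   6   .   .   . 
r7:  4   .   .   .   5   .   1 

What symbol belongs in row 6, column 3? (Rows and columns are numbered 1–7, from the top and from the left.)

7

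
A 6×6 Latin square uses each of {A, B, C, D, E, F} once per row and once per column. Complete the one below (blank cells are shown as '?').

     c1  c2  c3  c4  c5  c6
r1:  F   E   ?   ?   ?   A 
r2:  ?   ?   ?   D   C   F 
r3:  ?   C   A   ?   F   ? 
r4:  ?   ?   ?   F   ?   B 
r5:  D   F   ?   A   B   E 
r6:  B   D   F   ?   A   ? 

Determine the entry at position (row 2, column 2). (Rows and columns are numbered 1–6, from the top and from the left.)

B

Cell (r1,c5): row 1 has {A,E,F}; column 5 has {A,B,C,F} → D.
Cell (r3,c1): row 3 has {A,C,F}; column 1 has {B,D,F} → E.
Cell (r3,c4): row 3 has {A,C,E,F}; column 4 has {A,D,F} → B.
Cell (r3,c6): row 3 has {A,B,C,E,F}; column 6 has {A,B,E,F} → D.
Cell (r4,c2): row 4 has {B,F}; column 2 has {C,D,E,F} → A.
Cell (r4,c5): row 4 has {A,B,F}; column 5 has {A,B,C,D,F} → E.
Cell (r5,c3): row 5 has {A,B,D,E,F}; column 3 has {A,F} → C.
Cell (r6,c6): row 6 has {A,B,D,F}; column 6 has {A,B,D,E,F} → C.
Cell (r1,c3): row 1 has {A,D,E,F}; column 3 has {A,C,F} → B.
Cell (r1,c4): row 1 has {A,B,D,E,F}; column 4 has {A,B,D,F} → C.
Cell (r2,c1): row 2 has {C,D,F}; column 1 has {B,D,E,F} → A.
Cell (r2,c2): row 2 has {A,C,D,F}; column 2 has {A,C,D,E,F} → B.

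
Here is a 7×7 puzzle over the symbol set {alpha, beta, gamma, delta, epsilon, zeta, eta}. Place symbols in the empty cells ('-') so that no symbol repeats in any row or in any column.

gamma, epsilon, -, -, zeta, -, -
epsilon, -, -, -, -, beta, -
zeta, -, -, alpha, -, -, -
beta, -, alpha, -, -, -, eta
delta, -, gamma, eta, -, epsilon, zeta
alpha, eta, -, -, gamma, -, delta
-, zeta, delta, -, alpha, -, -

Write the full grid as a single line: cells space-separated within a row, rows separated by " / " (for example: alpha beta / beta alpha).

gamma epsilon eta delta zeta alpha beta / epsilon delta zeta gamma eta beta alpha / zeta beta epsilon alpha delta eta gamma / beta gamma alpha zeta epsilon delta eta / delta alpha gamma eta beta epsilon zeta / alpha eta beta epsilon gamma zeta delta / eta zeta delta beta alpha gamma epsilon

Cell (r5,c5): row 5 has {gamma,delta,epsilon,zeta,eta}; column 5 has {alpha,gamma,zeta} → beta.
Cell (r6,c6): row 6 has {alpha,gamma,delta,eta}; column 6 has {beta,epsilon} → zeta.
Cell (r7,c1): row 7 has {alpha,delta,zeta}; column 1 has {alpha,beta,gamma,delta,epsilon,zeta} → eta.
Cell (r7,c6): row 7 has {alpha,delta,zeta,eta}; column 6 has {beta,epsilon,zeta} → gamma.
Cell (r4,c6): row 4 has {alpha,beta,eta}; column 6 has {beta,gamma,epsilon,zeta} → delta.
Cell (r5,c2): row 5 has {beta,gamma,delta,epsilon,zeta,eta}; column 2 has {epsilon,zeta,eta} → alpha.
Cell (r3,c6): row 3 has {alpha,zeta}; column 6 has {beta,gamma,delta,epsilon,zeta} → eta.
Cell (r4,c2): row 4 has {alpha,beta,delta,eta}; column 2 has {alpha,epsilon,zeta,eta} → gamma.
Cell (r4,c5): row 4 has {alpha,beta,gamma,delta,eta}; column 5 has {alpha,beta,gamma,zeta} → epsilon.
Cell (r1,c6): row 1 has {gamma,epsilon,zeta}; column 6 has {beta,gamma,delta,epsilon,zeta,eta} → alpha.
Cell (r1,c7): row 1 has {alpha,gamma,epsilon,zeta}; column 7 has {delta,zeta,eta} → beta.
Cell (r2,c2): row 2 has {beta,epsilon}; column 2 has {alpha,gamma,epsilon,zeta,eta} → delta.
Cell (r2,c5): row 2 has {beta,delta,epsilon}; column 5 has {alpha,beta,gamma,epsilon,zeta} → eta.
Cell (r3,c2): row 3 has {alpha,zeta,eta}; column 2 has {alpha,gamma,delta,epsilon,zeta,eta} → beta.
Cell (r3,c3): row 3 has {alpha,beta,zeta,eta}; column 3 has {alpha,gamma,delta} → epsilon.
Cell (r3,c5): row 3 has {alpha,beta,epsilon,zeta,eta}; column 5 has {alpha,beta,gamma,epsilon,zeta,eta} → delta.
Cell (r3,c7): row 3 has {alpha,beta,delta,epsilon,zeta,eta}; column 7 has {beta,delta,zeta,eta} → gamma.
Cell (r4,c4): row 4 has {alpha,beta,gamma,delta,epsilon,eta}; column 4 has {alpha,eta} → zeta.
Cell (r6,c3): row 6 has {alpha,gamma,delta,zeta,eta}; column 3 has {alpha,gamma,delta,epsilon} → beta.
Cell (r6,c4): row 6 has {alpha,beta,gamma,delta,zeta,eta}; column 4 has {alpha,zeta,eta} → epsilon.
Cell (r7,c4): row 7 has {alpha,gamma,delta,zeta,eta}; column 4 has {alpha,epsilon,zeta,eta} → beta.
Cell (r7,c7): row 7 has {alpha,beta,gamma,delta,zeta,eta}; column 7 has {beta,gamma,delta,zeta,eta} → epsilon.
Cell (r1,c3): row 1 has {alpha,beta,gamma,epsilon,zeta}; column 3 has {alpha,beta,gamma,delta,epsilon} → eta.
Cell (r1,c4): row 1 has {alpha,beta,gamma,epsilon,zeta,eta}; column 4 has {alpha,beta,epsilon,zeta,eta} → delta.
Cell (r2,c3): row 2 has {beta,delta,epsilon,eta}; column 3 has {alpha,beta,gamma,delta,epsilon,eta} → zeta.
Cell (r2,c4): row 2 has {beta,delta,epsilon,zeta,eta}; column 4 has {alpha,beta,delta,epsilon,zeta,eta} → gamma.
Cell (r2,c7): row 2 has {beta,gamma,delta,epsilon,zeta,eta}; column 7 has {beta,gamma,delta,epsilon,zeta,eta} → alpha.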